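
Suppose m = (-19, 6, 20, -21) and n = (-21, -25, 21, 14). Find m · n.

375

m · n = (-19)·(-21) + 6·(-25) + 20·21 + (-21)·14 = 399 - 150 + 420 - 294 = 375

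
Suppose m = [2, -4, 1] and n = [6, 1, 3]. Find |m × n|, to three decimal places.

i: (-4)·3 - 1·1 = -12 - 1 = -13
j: 1·6 - 2·3 = 6 - 6 = 0
k: 2·1 - (-4)·6 = 2 - (-24) = 26
m × n = (-13, 0, 26)
|m × n| = √((-13)² + 0² + 26²) = √845 ≈ 29.0689

29.069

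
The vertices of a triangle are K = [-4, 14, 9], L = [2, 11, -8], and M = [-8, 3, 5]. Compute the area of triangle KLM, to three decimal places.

106.270

KL = (6, -3, -17),  KM = (-4, -11, -4)
i: (-3)·(-4) - (-17)·(-11) = 12 - 187 = -175
j: (-17)·(-4) - 6·(-4) = 68 - (-24) = 92
k: 6·(-11) - (-3)·(-4) = -66 - 12 = -78
KL × KM = (-175, 92, -78)
|KL × KM| = √45173 ≈ 212.5394
area = ½ · 212.5394 ≈ 106.270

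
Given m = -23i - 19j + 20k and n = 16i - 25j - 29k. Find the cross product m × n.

(1051, -347, 879)

i: (-19)·(-29) - 20·(-25) = 551 - (-500) = 1051
j: 20·16 - (-23)·(-29) = 320 - 667 = -347
k: (-23)·(-25) - (-19)·16 = 575 - (-304) = 879
m × n = (1051, -347, 879)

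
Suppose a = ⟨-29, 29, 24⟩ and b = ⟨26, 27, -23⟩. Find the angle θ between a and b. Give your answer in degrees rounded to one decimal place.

a · b = (-29)·26 + 29·27 + 24·(-23) = -754 + 783 - 552 = -523
|a|² = 841 + 841 + 576 = 2258,  |a| = √2258 ≈ 47.518417
|b|² = 676 + 729 + 529 = 1934,  |b| = √1934 ≈ 43.977267
cos θ = -523 / (47.518417 · 43.977267) ≈ -0.25027
θ = arccos(-0.25027) ≈ 104.5°

104.5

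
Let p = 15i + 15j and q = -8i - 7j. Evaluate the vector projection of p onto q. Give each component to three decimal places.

(15.929, 13.938)

p · q = 15·(-8) + 15·(-7) = -120 - 105 = -225
|q|² = 64 + 49 = 113
proj_q p = (-225/113) · (-8, -7) ≈ (15.929, 13.938)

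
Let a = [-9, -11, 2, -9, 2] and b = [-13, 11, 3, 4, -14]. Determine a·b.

a · b = (-9)·(-13) + (-11)·11 + 2·3 + (-9)·4 + 2·(-14) = 117 - 121 + 6 - 36 - 28 = -62

-62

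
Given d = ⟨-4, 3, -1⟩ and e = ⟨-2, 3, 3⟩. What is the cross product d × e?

(12, 14, -6)

i: 3·3 - (-1)·3 = 9 - (-3) = 12
j: (-1)·(-2) - (-4)·3 = 2 - (-12) = 14
k: (-4)·3 - 3·(-2) = -12 - (-6) = -6
d × e = (12, 14, -6)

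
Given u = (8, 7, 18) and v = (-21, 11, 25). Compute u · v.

359

u · v = 8·(-21) + 7·11 + 18·25 = -168 + 77 + 450 = 359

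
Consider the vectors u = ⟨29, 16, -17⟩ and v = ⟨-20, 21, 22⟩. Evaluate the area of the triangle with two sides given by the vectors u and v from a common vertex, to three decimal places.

i: 16·22 - (-17)·21 = 352 - (-357) = 709
j: (-17)·(-20) - 29·22 = 340 - 638 = -298
k: 29·21 - 16·(-20) = 609 - (-320) = 929
u × v = (709, -298, 929)
|u × v| = √(709² + (-298)² + 929²) = √1454526 ≈ 1206.0373
area = ½ · 1206.0373 ≈ 603.019

603.019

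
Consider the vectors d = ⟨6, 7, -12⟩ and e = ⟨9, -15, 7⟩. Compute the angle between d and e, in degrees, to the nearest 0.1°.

d · e = 6·9 + 7·(-15) + (-12)·7 = 54 - 105 - 84 = -135
|d|² = 36 + 49 + 144 = 229,  |d| = √229 ≈ 15.132746
|e|² = 81 + 225 + 49 = 355,  |e| = √355 ≈ 18.841444
cos θ = -135 / (15.132746 · 18.841444) ≈ -0.47348
θ = arccos(-0.47348) ≈ 118.3°

118.3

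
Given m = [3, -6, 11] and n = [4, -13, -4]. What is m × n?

i: (-6)·(-4) - 11·(-13) = 24 - (-143) = 167
j: 11·4 - 3·(-4) = 44 - (-12) = 56
k: 3·(-13) - (-6)·4 = -39 - (-24) = -15
m × n = (167, 56, -15)

(167, 56, -15)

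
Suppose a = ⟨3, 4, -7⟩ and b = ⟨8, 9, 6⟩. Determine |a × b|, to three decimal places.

114.324

i: 4·6 - (-7)·9 = 24 - (-63) = 87
j: (-7)·8 - 3·6 = -56 - 18 = -74
k: 3·9 - 4·8 = 27 - 32 = -5
a × b = (87, -74, -5)
|a × b| = √(87² + (-74)² + (-5)²) = √13070 ≈ 114.3241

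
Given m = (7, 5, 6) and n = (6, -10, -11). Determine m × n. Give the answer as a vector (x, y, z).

i: 5·(-11) - 6·(-10) = -55 - (-60) = 5
j: 6·6 - 7·(-11) = 36 - (-77) = 113
k: 7·(-10) - 5·6 = -70 - 30 = -100
m × n = (5, 113, -100)

(5, 113, -100)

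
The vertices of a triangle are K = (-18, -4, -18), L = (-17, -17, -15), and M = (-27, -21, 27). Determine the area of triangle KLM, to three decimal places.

KL = (1, -13, 3),  KM = (-9, -17, 45)
i: (-13)·45 - 3·(-17) = -585 - (-51) = -534
j: 3·(-9) - 1·45 = -27 - 45 = -72
k: 1·(-17) - (-13)·(-9) = -17 - 117 = -134
KL × KM = (-534, -72, -134)
|KL × KM| = √308296 ≈ 555.2441
area = ½ · 555.2441 ≈ 277.622

277.622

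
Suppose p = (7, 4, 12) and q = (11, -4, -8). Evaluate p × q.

(16, 188, -72)

i: 4·(-8) - 12·(-4) = -32 - (-48) = 16
j: 12·11 - 7·(-8) = 132 - (-56) = 188
k: 7·(-4) - 4·11 = -28 - 44 = -72
p × q = (16, 188, -72)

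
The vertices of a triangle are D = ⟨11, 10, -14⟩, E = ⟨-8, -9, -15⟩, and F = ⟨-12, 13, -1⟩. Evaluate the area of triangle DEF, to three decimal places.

DE = (-19, -19, -1),  DF = (-23, 3, 13)
i: (-19)·13 - (-1)·3 = -247 - (-3) = -244
j: (-1)·(-23) - (-19)·13 = 23 - (-247) = 270
k: (-19)·3 - (-19)·(-23) = -57 - 437 = -494
DE × DF = (-244, 270, -494)
|DE × DF| = √376472 ≈ 613.5731
area = ½ · 613.5731 ≈ 306.787

306.787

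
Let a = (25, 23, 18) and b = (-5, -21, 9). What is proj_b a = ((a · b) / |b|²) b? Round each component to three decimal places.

(4.077, 17.122, -7.338)

a · b = 25·(-5) + 23·(-21) + 18·9 = -125 - 483 + 162 = -446
|b|² = 25 + 441 + 81 = 547
proj_b a = (-446/547) · (-5, -21, 9) ≈ (4.077, 17.122, -7.338)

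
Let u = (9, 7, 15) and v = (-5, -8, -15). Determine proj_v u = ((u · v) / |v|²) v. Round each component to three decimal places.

u · v = 9·(-5) + 7·(-8) + 15·(-15) = -45 - 56 - 225 = -326
|v|² = 25 + 64 + 225 = 314
proj_v u = (-326/314) · (-5, -8, -15) ≈ (5.191, 8.306, 15.573)

(5.191, 8.306, 15.573)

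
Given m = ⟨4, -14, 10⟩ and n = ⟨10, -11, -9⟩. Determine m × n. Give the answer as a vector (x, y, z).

i: (-14)·(-9) - 10·(-11) = 126 - (-110) = 236
j: 10·10 - 4·(-9) = 100 - (-36) = 136
k: 4·(-11) - (-14)·10 = -44 - (-140) = 96
m × n = (236, 136, 96)

(236, 136, 96)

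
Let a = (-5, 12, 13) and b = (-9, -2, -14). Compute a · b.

-161

a · b = (-5)·(-9) + 12·(-2) + 13·(-14) = 45 - 24 - 182 = -161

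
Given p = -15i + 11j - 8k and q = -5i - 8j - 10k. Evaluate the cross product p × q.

(-174, -110, 175)

i: 11·(-10) - (-8)·(-8) = -110 - 64 = -174
j: (-8)·(-5) - (-15)·(-10) = 40 - 150 = -110
k: (-15)·(-8) - 11·(-5) = 120 - (-55) = 175
p × q = (-174, -110, 175)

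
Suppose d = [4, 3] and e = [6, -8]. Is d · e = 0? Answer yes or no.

d · e = 4·6 + 3·(-8) = 24 - 24 = 0
Zero, so the vectors are orthogonal.

yes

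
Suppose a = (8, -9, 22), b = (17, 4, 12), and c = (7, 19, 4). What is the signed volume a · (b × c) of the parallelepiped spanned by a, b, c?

4650

b × c:
i: 4·4 - 12·19 = 16 - 228 = -212
j: 12·7 - 17·4 = 84 - 68 = 16
k: 17·19 - 4·7 = 323 - 28 = 295
b × c = (-212, 16, 295)
a · (b × c) = 8·(-212) + (-9)·16 + 22·295 = -1696 - 144 + 6490 = 4650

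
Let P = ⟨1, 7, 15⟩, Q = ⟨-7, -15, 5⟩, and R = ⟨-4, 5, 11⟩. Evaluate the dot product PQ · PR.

124

PQ = Q − P = (-8, -22, -10)
PR = R − P = (-5, -2, -4)
PQ · PR = (-8)·(-5) + (-22)·(-2) + (-10)·(-4) = 40 + 44 + 40 = 124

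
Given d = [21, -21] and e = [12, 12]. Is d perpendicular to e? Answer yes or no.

d · e = 21·12 + (-21)·12 = 252 - 252 = 0
Zero, so the vectors are orthogonal.

yes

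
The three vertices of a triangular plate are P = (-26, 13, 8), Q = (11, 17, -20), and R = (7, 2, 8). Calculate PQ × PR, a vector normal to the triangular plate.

PQ = (37, 4, -28)
PR = (33, -11, 0)
i: 4·0 - (-28)·(-11) = 0 - 308 = -308
j: (-28)·33 - 37·0 = -924 - 0 = -924
k: 37·(-11) - 4·33 = -407 - 132 = -539
PQ × PR = (-308, -924, -539)

(-308, -924, -539)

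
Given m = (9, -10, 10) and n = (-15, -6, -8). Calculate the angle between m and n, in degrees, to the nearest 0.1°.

120.9

m · n = 9·(-15) + (-10)·(-6) + 10·(-8) = -135 + 60 - 80 = -155
|m|² = 81 + 100 + 100 = 281,  |m| = √281 ≈ 16.763055
|n|² = 225 + 36 + 64 = 325,  |n| = √325 ≈ 18.027756
cos θ = -155 / (16.763055 · 18.027756) ≈ -0.51290
θ = arccos(-0.51290) ≈ 120.9°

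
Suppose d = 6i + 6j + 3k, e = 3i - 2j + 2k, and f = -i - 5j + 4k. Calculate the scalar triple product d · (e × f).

-123

e × f:
i: (-2)·4 - 2·(-5) = -8 - (-10) = 2
j: 2·(-1) - 3·4 = -2 - 12 = -14
k: 3·(-5) - (-2)·(-1) = -15 - 2 = -17
e × f = (2, -14, -17)
d · (e × f) = 6·2 + 6·(-14) + 3·(-17) = 12 - 84 - 51 = -123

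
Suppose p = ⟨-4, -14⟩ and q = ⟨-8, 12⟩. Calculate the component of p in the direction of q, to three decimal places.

-9.430

p · q = (-4)·(-8) + (-14)·12 = 32 - 168 = -136
|q| = √(64 + 144) = √208 ≈ 14.4222
comp_q p = -136 / √208 ≈ -9.430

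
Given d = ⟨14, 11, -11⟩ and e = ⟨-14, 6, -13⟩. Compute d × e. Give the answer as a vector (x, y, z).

i: 11·(-13) - (-11)·6 = -143 - (-66) = -77
j: (-11)·(-14) - 14·(-13) = 154 - (-182) = 336
k: 14·6 - 11·(-14) = 84 - (-154) = 238
d × e = (-77, 336, 238)

(-77, 336, 238)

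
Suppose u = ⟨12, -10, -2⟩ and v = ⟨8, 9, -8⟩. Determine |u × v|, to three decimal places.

i: (-10)·(-8) - (-2)·9 = 80 - (-18) = 98
j: (-2)·8 - 12·(-8) = -16 - (-96) = 80
k: 12·9 - (-10)·8 = 108 - (-80) = 188
u × v = (98, 80, 188)
|u × v| = √(98² + 80² + 188²) = √51348 ≈ 226.6010

226.601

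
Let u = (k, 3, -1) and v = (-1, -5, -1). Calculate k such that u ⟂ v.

-14

u · v = k·(-1) + 3·(-5) + (-1)·(-1) = -14 - 1k
Set equal to 0: -1k = 14, so k = -14.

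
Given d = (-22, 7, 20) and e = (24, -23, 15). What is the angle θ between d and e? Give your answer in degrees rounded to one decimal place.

110.4

d · e = (-22)·24 + 7·(-23) + 20·15 = -528 - 161 + 300 = -389
|d|² = 484 + 49 + 400 = 933,  |d| = √933 ≈ 30.545049
|e|² = 576 + 529 + 225 = 1330,  |e| = √1330 ≈ 36.469165
cos θ = -389 / (30.545049 · 36.469165) ≈ -0.34921
θ = arccos(-0.34921) ≈ 110.4°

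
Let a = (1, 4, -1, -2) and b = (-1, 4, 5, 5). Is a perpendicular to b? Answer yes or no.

yes

a · b = 1·(-1) + 4·4 + (-1)·5 + (-2)·5 = -1 + 16 - 5 - 10 = 0
Zero, so the vectors are orthogonal.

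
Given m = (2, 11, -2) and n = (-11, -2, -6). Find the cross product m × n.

i: 11·(-6) - (-2)·(-2) = -66 - 4 = -70
j: (-2)·(-11) - 2·(-6) = 22 - (-12) = 34
k: 2·(-2) - 11·(-11) = -4 - (-121) = 117
m × n = (-70, 34, 117)

(-70, 34, 117)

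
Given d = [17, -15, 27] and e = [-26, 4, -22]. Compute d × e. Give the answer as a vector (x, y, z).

i: (-15)·(-22) - 27·4 = 330 - 108 = 222
j: 27·(-26) - 17·(-22) = -702 - (-374) = -328
k: 17·4 - (-15)·(-26) = 68 - 390 = -322
d × e = (222, -328, -322)

(222, -328, -322)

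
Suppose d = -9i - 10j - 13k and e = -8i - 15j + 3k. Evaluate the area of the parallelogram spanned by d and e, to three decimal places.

i: (-10)·3 - (-13)·(-15) = -30 - 195 = -225
j: (-13)·(-8) - (-9)·3 = 104 - (-27) = 131
k: (-9)·(-15) - (-10)·(-8) = 135 - 80 = 55
d × e = (-225, 131, 55)
|d × e| = √((-225)² + 131² + 55²) = √70811 ≈ 266.1034

266.103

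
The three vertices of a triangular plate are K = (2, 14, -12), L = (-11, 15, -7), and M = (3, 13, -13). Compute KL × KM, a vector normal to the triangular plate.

KL = (-13, 1, 5)
KM = (1, -1, -1)
i: 1·(-1) - 5·(-1) = -1 - (-5) = 4
j: 5·1 - (-13)·(-1) = 5 - 13 = -8
k: (-13)·(-1) - 1·1 = 13 - 1 = 12
KL × KM = (4, -8, 12)

(4, -8, 12)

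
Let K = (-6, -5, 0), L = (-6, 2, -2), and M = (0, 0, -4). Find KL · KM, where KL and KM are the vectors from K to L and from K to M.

KL = L − K = (0, 7, -2)
KM = M − K = (6, 5, -4)
KL · KM = 0·6 + 7·5 + (-2)·(-4) = 0 + 35 + 8 = 43

43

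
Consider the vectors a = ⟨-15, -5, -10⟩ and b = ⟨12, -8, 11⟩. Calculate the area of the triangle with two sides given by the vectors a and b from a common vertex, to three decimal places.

114.728

i: (-5)·11 - (-10)·(-8) = -55 - 80 = -135
j: (-10)·12 - (-15)·11 = -120 - (-165) = 45
k: (-15)·(-8) - (-5)·12 = 120 - (-60) = 180
a × b = (-135, 45, 180)
|a × b| = √((-135)² + 45² + 180²) = √52650 ≈ 229.4559
area = ½ · 229.4559 ≈ 114.728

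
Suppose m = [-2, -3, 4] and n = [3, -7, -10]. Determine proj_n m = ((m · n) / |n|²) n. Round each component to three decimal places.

(-0.475, 1.108, 1.582)

m · n = (-2)·3 + (-3)·(-7) + 4·(-10) = -6 + 21 - 40 = -25
|n|² = 9 + 49 + 100 = 158
proj_n m = (-25/158) · (3, -7, -10) ≈ (-0.475, 1.108, 1.582)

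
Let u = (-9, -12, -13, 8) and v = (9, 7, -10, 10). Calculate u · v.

45

u · v = (-9)·9 + (-12)·7 + (-13)·(-10) + 8·10 = -81 - 84 + 130 + 80 = 45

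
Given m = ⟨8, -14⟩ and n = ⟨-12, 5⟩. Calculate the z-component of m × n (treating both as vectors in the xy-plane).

8·5 - (-14)·(-12) = 40 - 168 = -128

-128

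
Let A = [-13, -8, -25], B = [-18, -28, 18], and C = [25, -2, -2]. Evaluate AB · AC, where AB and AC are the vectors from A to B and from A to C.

AB = B − A = (-5, -20, 43)
AC = C − A = (38, 6, 23)
AB · AC = (-5)·38 + (-20)·6 + 43·23 = -190 - 120 + 989 = 679

679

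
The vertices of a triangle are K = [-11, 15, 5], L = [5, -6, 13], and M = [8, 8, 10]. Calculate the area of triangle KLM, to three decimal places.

149.962

KL = (16, -21, 8),  KM = (19, -7, 5)
i: (-21)·5 - 8·(-7) = -105 - (-56) = -49
j: 8·19 - 16·5 = 152 - 80 = 72
k: 16·(-7) - (-21)·19 = -112 - (-399) = 287
KL × KM = (-49, 72, 287)
|KL × KM| = √89954 ≈ 299.9233
area = ½ · 299.9233 ≈ 149.962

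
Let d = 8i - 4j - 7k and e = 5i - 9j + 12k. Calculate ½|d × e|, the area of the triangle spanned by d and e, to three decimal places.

89.702

i: (-4)·12 - (-7)·(-9) = -48 - 63 = -111
j: (-7)·5 - 8·12 = -35 - 96 = -131
k: 8·(-9) - (-4)·5 = -72 - (-20) = -52
d × e = (-111, -131, -52)
|d × e| = √((-111)² + (-131)² + (-52)²) = √32186 ≈ 179.4046
area = ½ · 179.4046 ≈ 89.702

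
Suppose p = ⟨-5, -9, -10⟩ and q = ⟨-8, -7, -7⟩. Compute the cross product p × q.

i: (-9)·(-7) - (-10)·(-7) = 63 - 70 = -7
j: (-10)·(-8) - (-5)·(-7) = 80 - 35 = 45
k: (-5)·(-7) - (-9)·(-8) = 35 - 72 = -37
p × q = (-7, 45, -37)

(-7, 45, -37)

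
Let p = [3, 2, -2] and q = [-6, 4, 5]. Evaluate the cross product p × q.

i: 2·5 - (-2)·4 = 10 - (-8) = 18
j: (-2)·(-6) - 3·5 = 12 - 15 = -3
k: 3·4 - 2·(-6) = 12 - (-12) = 24
p × q = (18, -3, 24)

(18, -3, 24)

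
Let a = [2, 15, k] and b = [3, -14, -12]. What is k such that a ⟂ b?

-17

a · b = 2·3 + 15·(-14) + k·(-12) = -204 - 12k
Set equal to 0: -12k = 204, so k = -17.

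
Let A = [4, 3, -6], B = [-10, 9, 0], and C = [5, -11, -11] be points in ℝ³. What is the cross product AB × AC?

(54, -64, 190)

AB = (-14, 6, 6)
AC = (1, -14, -5)
i: 6·(-5) - 6·(-14) = -30 - (-84) = 54
j: 6·1 - (-14)·(-5) = 6 - 70 = -64
k: (-14)·(-14) - 6·1 = 196 - 6 = 190
AB × AC = (54, -64, 190)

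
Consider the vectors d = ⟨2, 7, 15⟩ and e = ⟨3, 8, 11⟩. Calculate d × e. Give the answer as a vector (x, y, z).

(-43, 23, -5)

i: 7·11 - 15·8 = 77 - 120 = -43
j: 15·3 - 2·11 = 45 - 22 = 23
k: 2·8 - 7·3 = 16 - 21 = -5
d × e = (-43, 23, -5)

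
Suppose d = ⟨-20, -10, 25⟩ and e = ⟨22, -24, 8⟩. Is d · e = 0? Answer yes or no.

yes

d · e = (-20)·22 + (-10)·(-24) + 25·8 = -440 + 240 + 200 = 0
Zero, so the vectors are orthogonal.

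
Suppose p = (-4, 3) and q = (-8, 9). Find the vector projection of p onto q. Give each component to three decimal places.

(-3.255, 3.662)

p · q = (-4)·(-8) + 3·9 = 32 + 27 = 59
|q|² = 64 + 81 = 145
proj_q p = (59/145) · (-8, 9) ≈ (-3.255, 3.662)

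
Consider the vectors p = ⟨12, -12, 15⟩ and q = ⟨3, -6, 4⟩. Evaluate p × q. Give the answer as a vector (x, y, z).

(42, -3, -36)

i: (-12)·4 - 15·(-6) = -48 - (-90) = 42
j: 15·3 - 12·4 = 45 - 48 = -3
k: 12·(-6) - (-12)·3 = -72 - (-36) = -36
p × q = (42, -3, -36)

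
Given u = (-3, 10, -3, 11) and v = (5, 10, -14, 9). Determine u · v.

u · v = (-3)·5 + 10·10 + (-3)·(-14) + 11·9 = -15 + 100 + 42 + 99 = 226

226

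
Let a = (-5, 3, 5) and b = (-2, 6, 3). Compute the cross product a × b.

(-21, 5, -24)

i: 3·3 - 5·6 = 9 - 30 = -21
j: 5·(-2) - (-5)·3 = -10 - (-15) = 5
k: (-5)·6 - 3·(-2) = -30 - (-6) = -24
a × b = (-21, 5, -24)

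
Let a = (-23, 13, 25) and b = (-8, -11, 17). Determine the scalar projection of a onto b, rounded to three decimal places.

a · b = (-23)·(-8) + 13·(-11) + 25·17 = 184 - 143 + 425 = 466
|b| = √(64 + 121 + 289) = √474 ≈ 21.7715
comp_b a = 466 / √474 ≈ 21.404

21.404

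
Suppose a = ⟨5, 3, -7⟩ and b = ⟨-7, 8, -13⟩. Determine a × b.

(17, 114, 61)

i: 3·(-13) - (-7)·8 = -39 - (-56) = 17
j: (-7)·(-7) - 5·(-13) = 49 - (-65) = 114
k: 5·8 - 3·(-7) = 40 - (-21) = 61
a × b = (17, 114, 61)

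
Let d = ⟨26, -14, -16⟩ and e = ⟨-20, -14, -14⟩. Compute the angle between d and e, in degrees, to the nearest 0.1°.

96.1

d · e = 26·(-20) + (-14)·(-14) + (-16)·(-14) = -520 + 196 + 224 = -100
|d|² = 676 + 196 + 256 = 1128,  |d| = √1128 ≈ 33.585711
|e|² = 400 + 196 + 196 = 792,  |e| = √792 ≈ 28.142495
cos θ = -100 / (33.585711 · 28.142495) ≈ -0.10580
θ = arccos(-0.10580) ≈ 96.1°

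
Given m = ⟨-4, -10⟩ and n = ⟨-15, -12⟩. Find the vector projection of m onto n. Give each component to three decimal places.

(-7.317, -5.854)

m · n = (-4)·(-15) + (-10)·(-12) = 60 + 120 = 180
|n|² = 225 + 144 = 369
proj_n m = (180/369) · (-15, -12) ≈ (-7.317, -5.854)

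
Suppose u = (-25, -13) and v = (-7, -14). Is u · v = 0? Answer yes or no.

no

u · v = (-25)·(-7) + (-13)·(-14) = 175 + 182 = 357
Nonzero, so the vectors are not orthogonal.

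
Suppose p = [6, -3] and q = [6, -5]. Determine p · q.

p · q = 6·6 + (-3)·(-5) = 36 + 15 = 51

51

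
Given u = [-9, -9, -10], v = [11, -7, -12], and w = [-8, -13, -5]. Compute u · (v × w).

v × w:
i: (-7)·(-5) - (-12)·(-13) = 35 - 156 = -121
j: (-12)·(-8) - 11·(-5) = 96 - (-55) = 151
k: 11·(-13) - (-7)·(-8) = -143 - 56 = -199
v × w = (-121, 151, -199)
u · (v × w) = (-9)·(-121) + (-9)·151 + (-10)·(-199) = 1089 - 1359 + 1990 = 1720

1720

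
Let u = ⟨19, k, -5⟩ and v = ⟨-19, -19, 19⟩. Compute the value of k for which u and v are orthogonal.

-24

u · v = 19·(-19) + k·(-19) + (-5)·19 = -456 - 19k
Set equal to 0: -19k = 456, so k = -24.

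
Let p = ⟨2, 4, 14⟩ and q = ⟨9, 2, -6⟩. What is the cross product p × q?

(-52, 138, -32)

i: 4·(-6) - 14·2 = -24 - 28 = -52
j: 14·9 - 2·(-6) = 126 - (-12) = 138
k: 2·2 - 4·9 = 4 - 36 = -32
p × q = (-52, 138, -32)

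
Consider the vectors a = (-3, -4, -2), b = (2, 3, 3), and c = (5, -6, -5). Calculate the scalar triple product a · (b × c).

-55

b × c:
i: 3·(-5) - 3·(-6) = -15 - (-18) = 3
j: 3·5 - 2·(-5) = 15 - (-10) = 25
k: 2·(-6) - 3·5 = -12 - 15 = -27
b × c = (3, 25, -27)
a · (b × c) = (-3)·3 + (-4)·25 + (-2)·(-27) = -9 - 100 + 54 = -55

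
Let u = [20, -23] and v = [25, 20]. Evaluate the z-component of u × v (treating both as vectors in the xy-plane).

975

20·20 - (-23)·25 = 400 - (-575) = 975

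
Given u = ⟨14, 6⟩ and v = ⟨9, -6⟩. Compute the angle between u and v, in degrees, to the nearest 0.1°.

u · v = 14·9 + 6·(-6) = 126 - 36 = 90
|u|² = 196 + 36 = 232,  |u| = √232 ≈ 15.231546
|v|² = 81 + 36 = 117,  |v| = √117 ≈ 10.816654
cos θ = 90 / (15.231546 · 10.816654) ≈ 0.54627
θ = arccos(0.54627) ≈ 56.9°

56.9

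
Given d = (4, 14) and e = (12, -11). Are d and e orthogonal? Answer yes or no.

d · e = 4·12 + 14·(-11) = 48 - 154 = -106
Nonzero, so the vectors are not orthogonal.

no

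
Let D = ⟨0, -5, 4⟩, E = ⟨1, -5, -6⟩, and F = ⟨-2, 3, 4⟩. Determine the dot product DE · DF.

-2

DE = E − D = (1, 0, -10)
DF = F − D = (-2, 8, 0)
DE · DF = 1·(-2) + 0·8 + (-10)·0 = -2 + 0 + 0 = -2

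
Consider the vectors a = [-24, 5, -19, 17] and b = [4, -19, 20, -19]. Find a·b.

a · b = (-24)·4 + 5·(-19) + (-19)·20 + 17·(-19) = -96 - 95 - 380 - 323 = -894

-894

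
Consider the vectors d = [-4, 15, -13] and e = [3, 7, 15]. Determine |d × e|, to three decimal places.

325.002

i: 15·15 - (-13)·7 = 225 - (-91) = 316
j: (-13)·3 - (-4)·15 = -39 - (-60) = 21
k: (-4)·7 - 15·3 = -28 - 45 = -73
d × e = (316, 21, -73)
|d × e| = √(316² + 21² + (-73)²) = √105626 ≈ 325.0015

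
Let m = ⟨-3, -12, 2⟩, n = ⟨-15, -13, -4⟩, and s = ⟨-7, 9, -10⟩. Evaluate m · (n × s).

n × s:
i: (-13)·(-10) - (-4)·9 = 130 - (-36) = 166
j: (-4)·(-7) - (-15)·(-10) = 28 - 150 = -122
k: (-15)·9 - (-13)·(-7) = -135 - 91 = -226
n × s = (166, -122, -226)
m · (n × s) = (-3)·166 + (-12)·(-122) + 2·(-226) = -498 + 1464 - 452 = 514

514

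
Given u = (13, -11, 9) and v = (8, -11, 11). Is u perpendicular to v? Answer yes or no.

u · v = 13·8 + (-11)·(-11) + 9·11 = 104 + 121 + 99 = 324
Nonzero, so the vectors are not orthogonal.

no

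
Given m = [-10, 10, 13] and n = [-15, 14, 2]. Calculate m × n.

i: 10·2 - 13·14 = 20 - 182 = -162
j: 13·(-15) - (-10)·2 = -195 - (-20) = -175
k: (-10)·14 - 10·(-15) = -140 - (-150) = 10
m × n = (-162, -175, 10)

(-162, -175, 10)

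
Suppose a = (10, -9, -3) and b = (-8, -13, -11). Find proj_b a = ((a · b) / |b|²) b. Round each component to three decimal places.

a · b = 10·(-8) + (-9)·(-13) + (-3)·(-11) = -80 + 117 + 33 = 70
|b|² = 64 + 169 + 121 = 354
proj_b a = (70/354) · (-8, -13, -11) ≈ (-1.582, -2.571, -2.175)

(-1.582, -2.571, -2.175)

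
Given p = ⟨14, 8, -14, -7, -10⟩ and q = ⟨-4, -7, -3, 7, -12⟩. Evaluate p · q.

p · q = 14·(-4) + 8·(-7) + (-14)·(-3) + (-7)·7 + (-10)·(-12) = -56 - 56 + 42 - 49 + 120 = 1

1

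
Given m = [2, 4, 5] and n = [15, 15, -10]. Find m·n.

m · n = 2·15 + 4·15 + 5·(-10) = 30 + 60 - 50 = 40

40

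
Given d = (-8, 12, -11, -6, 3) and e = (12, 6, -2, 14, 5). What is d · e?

d · e = (-8)·12 + 12·6 + (-11)·(-2) + (-6)·14 + 3·5 = -96 + 72 + 22 - 84 + 15 = -71

-71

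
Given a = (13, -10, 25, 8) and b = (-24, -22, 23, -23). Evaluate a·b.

a · b = 13·(-24) + (-10)·(-22) + 25·23 + 8·(-23) = -312 + 220 + 575 - 184 = 299

299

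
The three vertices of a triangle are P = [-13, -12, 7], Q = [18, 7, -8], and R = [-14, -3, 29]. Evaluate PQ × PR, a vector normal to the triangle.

(553, -667, 298)

PQ = (31, 19, -15)
PR = (-1, 9, 22)
i: 19·22 - (-15)·9 = 418 - (-135) = 553
j: (-15)·(-1) - 31·22 = 15 - 682 = -667
k: 31·9 - 19·(-1) = 279 - (-19) = 298
PQ × PR = (553, -667, 298)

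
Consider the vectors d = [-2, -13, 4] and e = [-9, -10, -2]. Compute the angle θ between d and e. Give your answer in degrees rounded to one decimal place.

41.5

d · e = (-2)·(-9) + (-13)·(-10) + 4·(-2) = 18 + 130 - 8 = 140
|d|² = 4 + 169 + 16 = 189,  |d| = √189 ≈ 13.747727
|e|² = 81 + 100 + 4 = 185,  |e| = √185 ≈ 13.601471
cos θ = 140 / (13.747727 · 13.601471) ≈ 0.74871
θ = arccos(0.74871) ≈ 41.5°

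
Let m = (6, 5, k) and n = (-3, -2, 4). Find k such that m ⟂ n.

7

m · n = 6·(-3) + 5·(-2) + k·4 = -28 + 4k
Set equal to 0: 4k = 28, so k = 7.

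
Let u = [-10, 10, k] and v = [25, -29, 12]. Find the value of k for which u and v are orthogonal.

u · v = (-10)·25 + 10·(-29) + k·12 = -540 + 12k
Set equal to 0: 12k = 540, so k = 45.

45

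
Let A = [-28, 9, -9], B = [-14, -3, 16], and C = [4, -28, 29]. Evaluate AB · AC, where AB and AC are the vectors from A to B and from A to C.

1842

AB = B − A = (14, -12, 25)
AC = C − A = (32, -37, 38)
AB · AC = 14·32 + (-12)·(-37) + 25·38 = 448 + 444 + 950 = 1842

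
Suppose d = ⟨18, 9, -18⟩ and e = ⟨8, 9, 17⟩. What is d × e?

(315, -450, 90)

i: 9·17 - (-18)·9 = 153 - (-162) = 315
j: (-18)·8 - 18·17 = -144 - 306 = -450
k: 18·9 - 9·8 = 162 - 72 = 90
d × e = (315, -450, 90)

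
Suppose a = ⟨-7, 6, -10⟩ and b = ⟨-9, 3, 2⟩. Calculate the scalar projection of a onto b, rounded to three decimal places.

a · b = (-7)·(-9) + 6·3 + (-10)·2 = 63 + 18 - 20 = 61
|b| = √(81 + 9 + 4) = √94 ≈ 9.6954
comp_b a = 61 / √94 ≈ 6.292

6.292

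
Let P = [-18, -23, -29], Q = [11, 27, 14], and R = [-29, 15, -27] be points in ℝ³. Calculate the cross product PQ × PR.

PQ = (29, 50, 43)
PR = (-11, 38, 2)
i: 50·2 - 43·38 = 100 - 1634 = -1534
j: 43·(-11) - 29·2 = -473 - 58 = -531
k: 29·38 - 50·(-11) = 1102 - (-550) = 1652
PQ × PR = (-1534, -531, 1652)

(-1534, -531, 1652)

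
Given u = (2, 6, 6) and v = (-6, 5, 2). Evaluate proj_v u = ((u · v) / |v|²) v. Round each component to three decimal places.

u · v = 2·(-6) + 6·5 + 6·2 = -12 + 30 + 12 = 30
|v|² = 36 + 25 + 4 = 65
proj_v u = (30/65) · (-6, 5, 2) ≈ (-2.769, 2.308, 0.923)

(-2.769, 2.308, 0.923)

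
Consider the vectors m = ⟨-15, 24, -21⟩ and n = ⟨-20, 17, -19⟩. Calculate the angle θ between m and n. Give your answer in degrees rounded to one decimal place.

m · n = (-15)·(-20) + 24·17 + (-21)·(-19) = 300 + 408 + 399 = 1107
|m|² = 225 + 576 + 441 = 1242,  |m| = √1242 ≈ 35.242020
|n|² = 400 + 289 + 361 = 1050,  |n| = √1050 ≈ 32.403703
cos θ = 1107 / (35.242020 · 32.403703) ≈ 0.96938
θ = arccos(0.96938) ≈ 14.2°

14.2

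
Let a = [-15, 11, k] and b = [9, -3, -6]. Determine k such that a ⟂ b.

a · b = (-15)·9 + 11·(-3) + k·(-6) = -168 - 6k
Set equal to 0: -6k = 168, so k = -28.

-28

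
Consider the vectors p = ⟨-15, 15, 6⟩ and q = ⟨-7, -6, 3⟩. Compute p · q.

p · q = (-15)·(-7) + 15·(-6) + 6·3 = 105 - 90 + 18 = 33

33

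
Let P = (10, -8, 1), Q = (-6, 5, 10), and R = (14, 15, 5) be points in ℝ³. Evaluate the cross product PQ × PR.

PQ = (-16, 13, 9)
PR = (4, 23, 4)
i: 13·4 - 9·23 = 52 - 207 = -155
j: 9·4 - (-16)·4 = 36 - (-64) = 100
k: (-16)·23 - 13·4 = -368 - 52 = -420
PQ × PR = (-155, 100, -420)

(-155, 100, -420)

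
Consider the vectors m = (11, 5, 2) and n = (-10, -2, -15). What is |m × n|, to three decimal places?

i: 5·(-15) - 2·(-2) = -75 - (-4) = -71
j: 2·(-10) - 11·(-15) = -20 - (-165) = 145
k: 11·(-2) - 5·(-10) = -22 - (-50) = 28
m × n = (-71, 145, 28)
|m × n| = √((-71)² + 145² + 28²) = √26850 ≈ 163.8597

163.860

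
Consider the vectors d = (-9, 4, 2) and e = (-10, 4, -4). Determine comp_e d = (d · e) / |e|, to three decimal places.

8.530

d · e = (-9)·(-10) + 4·4 + 2·(-4) = 90 + 16 - 8 = 98
|e| = √(100 + 16 + 16) = √132 ≈ 11.4891
comp_e d = 98 / √132 ≈ 8.530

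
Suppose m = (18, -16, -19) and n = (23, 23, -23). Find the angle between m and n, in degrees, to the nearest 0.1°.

m · n = 18·23 + (-16)·23 + (-19)·(-23) = 414 - 368 + 437 = 483
|m|² = 324 + 256 + 361 = 941,  |m| = √941 ≈ 30.675723
|n|² = 529 + 529 + 529 = 1587,  |n| = √1587 ≈ 39.837169
cos θ = 483 / (30.675723 · 39.837169) ≈ 0.39524
θ = arccos(0.39524) ≈ 66.7°

66.7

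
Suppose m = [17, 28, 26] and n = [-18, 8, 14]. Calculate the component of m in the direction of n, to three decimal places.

11.669

m · n = 17·(-18) + 28·8 + 26·14 = -306 + 224 + 364 = 282
|n| = √(324 + 64 + 196) = √584 ≈ 24.1661
comp_n m = 282 / √584 ≈ 11.669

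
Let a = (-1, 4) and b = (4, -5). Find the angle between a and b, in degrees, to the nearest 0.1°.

155.4

a · b = (-1)·4 + 4·(-5) = -4 - 20 = -24
|a|² = 1 + 16 = 17,  |a| = √17 ≈ 4.123106
|b|² = 16 + 25 = 41,  |b| = √41 ≈ 6.403124
cos θ = -24 / (4.123106 · 6.403124) ≈ -0.90906
θ = arccos(-0.90906) ≈ 155.4°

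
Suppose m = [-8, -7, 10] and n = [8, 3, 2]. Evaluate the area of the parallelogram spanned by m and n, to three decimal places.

i: (-7)·2 - 10·3 = -14 - 30 = -44
j: 10·8 - (-8)·2 = 80 - (-16) = 96
k: (-8)·3 - (-7)·8 = -24 - (-56) = 32
m × n = (-44, 96, 32)
|m × n| = √((-44)² + 96² + 32²) = √12176 ≈ 110.3449

110.345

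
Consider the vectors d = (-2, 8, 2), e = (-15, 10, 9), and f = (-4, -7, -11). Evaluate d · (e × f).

e × f:
i: 10·(-11) - 9·(-7) = -110 - (-63) = -47
j: 9·(-4) - (-15)·(-11) = -36 - 165 = -201
k: (-15)·(-7) - 10·(-4) = 105 - (-40) = 145
e × f = (-47, -201, 145)
d · (e × f) = (-2)·(-47) + 8·(-201) + 2·145 = 94 - 1608 + 290 = -1224

-1224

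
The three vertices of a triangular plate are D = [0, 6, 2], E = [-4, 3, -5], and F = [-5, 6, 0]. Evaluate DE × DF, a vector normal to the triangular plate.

DE = (-4, -3, -7)
DF = (-5, 0, -2)
i: (-3)·(-2) - (-7)·0 = 6 - 0 = 6
j: (-7)·(-5) - (-4)·(-2) = 35 - 8 = 27
k: (-4)·0 - (-3)·(-5) = 0 - 15 = -15
DE × DF = (6, 27, -15)

(6, 27, -15)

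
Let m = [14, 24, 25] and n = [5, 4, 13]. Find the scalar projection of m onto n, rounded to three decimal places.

m · n = 14·5 + 24·4 + 25·13 = 70 + 96 + 325 = 491
|n| = √(25 + 16 + 169) = √210 ≈ 14.4914
comp_n m = 491 / √210 ≈ 33.882

33.882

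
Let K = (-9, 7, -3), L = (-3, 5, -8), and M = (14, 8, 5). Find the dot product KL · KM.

96

KL = L − K = (6, -2, -5)
KM = M − K = (23, 1, 8)
KL · KM = 6·23 + (-2)·1 + (-5)·8 = 138 - 2 - 40 = 96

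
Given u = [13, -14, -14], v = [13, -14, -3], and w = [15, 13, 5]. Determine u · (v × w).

v × w:
i: (-14)·5 - (-3)·13 = -70 - (-39) = -31
j: (-3)·15 - 13·5 = -45 - 65 = -110
k: 13·13 - (-14)·15 = 169 - (-210) = 379
v × w = (-31, -110, 379)
u · (v × w) = 13·(-31) + (-14)·(-110) + (-14)·379 = -403 + 1540 - 5306 = -4169

-4169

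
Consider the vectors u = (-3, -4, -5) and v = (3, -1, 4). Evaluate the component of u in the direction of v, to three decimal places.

u · v = (-3)·3 + (-4)·(-1) + (-5)·4 = -9 + 4 - 20 = -25
|v| = √(9 + 1 + 16) = √26 ≈ 5.0990
comp_v u = -25 / √26 ≈ -4.903

-4.903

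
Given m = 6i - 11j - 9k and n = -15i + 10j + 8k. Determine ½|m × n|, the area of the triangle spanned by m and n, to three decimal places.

i: (-11)·8 - (-9)·10 = -88 - (-90) = 2
j: (-9)·(-15) - 6·8 = 135 - 48 = 87
k: 6·10 - (-11)·(-15) = 60 - 165 = -105
m × n = (2, 87, -105)
|m × n| = √(2² + 87² + (-105)²) = √18598 ≈ 136.3745
area = ½ · 136.3745 ≈ 68.187

68.187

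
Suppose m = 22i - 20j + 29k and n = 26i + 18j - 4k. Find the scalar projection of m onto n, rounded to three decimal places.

3.012

m · n = 22·26 + (-20)·18 + 29·(-4) = 572 - 360 - 116 = 96
|n| = √(676 + 324 + 16) = √1016 ≈ 31.8748
comp_n m = 96 / √1016 ≈ 3.012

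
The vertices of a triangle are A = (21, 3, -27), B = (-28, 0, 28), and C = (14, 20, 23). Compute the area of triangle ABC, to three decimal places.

1242.051

AB = (-49, -3, 55),  AC = (-7, 17, 50)
i: (-3)·50 - 55·17 = -150 - 935 = -1085
j: 55·(-7) - (-49)·50 = -385 - (-2450) = 2065
k: (-49)·17 - (-3)·(-7) = -833 - 21 = -854
AB × AC = (-1085, 2065, -854)
|AB × AC| = √6170766 ≈ 2484.1027
area = ½ · 2484.1027 ≈ 1242.051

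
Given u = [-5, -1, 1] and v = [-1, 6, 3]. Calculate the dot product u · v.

u · v = (-5)·(-1) + (-1)·6 + 1·3 = 5 - 6 + 3 = 2

2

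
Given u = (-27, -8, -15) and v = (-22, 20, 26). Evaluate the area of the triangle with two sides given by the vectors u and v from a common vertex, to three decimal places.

i: (-8)·26 - (-15)·20 = -208 - (-300) = 92
j: (-15)·(-22) - (-27)·26 = 330 - (-702) = 1032
k: (-27)·20 - (-8)·(-22) = -540 - 176 = -716
u × v = (92, 1032, -716)
|u × v| = √(92² + 1032² + (-716)²) = √1586144 ≈ 1259.4221
area = ½ · 1259.4221 ≈ 629.711

629.711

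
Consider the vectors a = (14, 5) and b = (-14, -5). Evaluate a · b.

-221

a · b = 14·(-14) + 5·(-5) = -196 - 25 = -221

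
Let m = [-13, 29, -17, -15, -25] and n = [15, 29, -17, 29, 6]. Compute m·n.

350

m · n = (-13)·15 + 29·29 + (-17)·(-17) + (-15)·29 + (-25)·6 = -195 + 841 + 289 - 435 - 150 = 350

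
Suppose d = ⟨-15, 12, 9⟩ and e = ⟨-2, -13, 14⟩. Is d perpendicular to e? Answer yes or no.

yes

d · e = (-15)·(-2) + 12·(-13) + 9·14 = 30 - 156 + 126 = 0
Zero, so the vectors are orthogonal.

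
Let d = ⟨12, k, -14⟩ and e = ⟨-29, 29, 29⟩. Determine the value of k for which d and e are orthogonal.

d · e = 12·(-29) + k·29 + (-14)·29 = -754 + 29k
Set equal to 0: 29k = 754, so k = 26.

26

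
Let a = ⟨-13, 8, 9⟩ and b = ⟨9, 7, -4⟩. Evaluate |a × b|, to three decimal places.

i: 8·(-4) - 9·7 = -32 - 63 = -95
j: 9·9 - (-13)·(-4) = 81 - 52 = 29
k: (-13)·7 - 8·9 = -91 - 72 = -163
a × b = (-95, 29, -163)
|a × b| = √((-95)² + 29² + (-163)²) = √36435 ≈ 190.8795

190.880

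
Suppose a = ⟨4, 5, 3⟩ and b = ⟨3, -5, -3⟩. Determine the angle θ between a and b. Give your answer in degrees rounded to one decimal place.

a · b = 4·3 + 5·(-5) + 3·(-3) = 12 - 25 - 9 = -22
|a|² = 16 + 25 + 9 = 50,  |a| = √50 ≈ 7.071068
|b|² = 9 + 25 + 9 = 43,  |b| = √43 ≈ 6.557439
cos θ = -22 / (7.071068 · 6.557439) ≈ -0.47446
θ = arccos(-0.47446) ≈ 118.3°

118.3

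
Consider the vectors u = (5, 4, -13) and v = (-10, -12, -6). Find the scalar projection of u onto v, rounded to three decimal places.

-1.195

u · v = 5·(-10) + 4·(-12) + (-13)·(-6) = -50 - 48 + 78 = -20
|v| = √(100 + 144 + 36) = √280 ≈ 16.7332
comp_v u = -20 / √280 ≈ -1.195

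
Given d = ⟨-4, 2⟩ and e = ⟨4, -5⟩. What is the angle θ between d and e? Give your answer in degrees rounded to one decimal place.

d · e = (-4)·4 + 2·(-5) = -16 - 10 = -26
|d|² = 16 + 4 = 20,  |d| = √20 ≈ 4.472136
|e|² = 16 + 25 = 41,  |e| = √41 ≈ 6.403124
cos θ = -26 / (4.472136 · 6.403124) ≈ -0.90796
θ = arccos(-0.90796) ≈ 155.2°

155.2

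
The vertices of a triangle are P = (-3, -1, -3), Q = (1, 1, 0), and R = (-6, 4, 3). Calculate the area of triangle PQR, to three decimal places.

PQ = (4, 2, 3),  PR = (-3, 5, 6)
i: 2·6 - 3·5 = 12 - 15 = -3
j: 3·(-3) - 4·6 = -9 - 24 = -33
k: 4·5 - 2·(-3) = 20 - (-6) = 26
PQ × PR = (-3, -33, 26)
|PQ × PR| = √1774 ≈ 42.1189
area = ½ · 42.1189 ≈ 21.059

21.059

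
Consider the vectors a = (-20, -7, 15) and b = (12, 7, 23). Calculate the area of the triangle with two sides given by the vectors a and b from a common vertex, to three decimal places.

i: (-7)·23 - 15·7 = -161 - 105 = -266
j: 15·12 - (-20)·23 = 180 - (-460) = 640
k: (-20)·7 - (-7)·12 = -140 - (-84) = -56
a × b = (-266, 640, -56)
|a × b| = √((-266)² + 640² + (-56)²) = √483492 ≈ 695.3359
area = ½ · 695.3359 ≈ 347.668

347.668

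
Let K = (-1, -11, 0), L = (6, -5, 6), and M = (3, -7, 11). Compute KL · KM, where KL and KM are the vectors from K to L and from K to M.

KL = L − K = (7, 6, 6)
KM = M − K = (4, 4, 11)
KL · KM = 7·4 + 6·4 + 6·11 = 28 + 24 + 66 = 118

118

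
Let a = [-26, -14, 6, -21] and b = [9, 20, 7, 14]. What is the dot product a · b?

-766

a · b = (-26)·9 + (-14)·20 + 6·7 + (-21)·14 = -234 - 280 + 42 - 294 = -766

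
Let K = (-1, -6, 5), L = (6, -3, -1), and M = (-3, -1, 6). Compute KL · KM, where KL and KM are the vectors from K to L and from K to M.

-5

KL = L − K = (7, 3, -6)
KM = M − K = (-2, 5, 1)
KL · KM = 7·(-2) + 3·5 + (-6)·1 = -14 + 15 - 6 = -5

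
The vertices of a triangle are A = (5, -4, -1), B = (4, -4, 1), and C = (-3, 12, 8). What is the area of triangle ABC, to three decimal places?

AB = (-1, 0, 2),  AC = (-8, 16, 9)
i: 0·9 - 2·16 = 0 - 32 = -32
j: 2·(-8) - (-1)·9 = -16 - (-9) = -7
k: (-1)·16 - 0·(-8) = -16 - 0 = -16
AB × AC = (-32, -7, -16)
|AB × AC| = √1329 ≈ 36.4555
area = ½ · 36.4555 ≈ 18.228

18.228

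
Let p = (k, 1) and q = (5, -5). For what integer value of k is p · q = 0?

1

p · q = k·5 + 1·(-5) = -5 + 5k
Set equal to 0: 5k = 5, so k = 1.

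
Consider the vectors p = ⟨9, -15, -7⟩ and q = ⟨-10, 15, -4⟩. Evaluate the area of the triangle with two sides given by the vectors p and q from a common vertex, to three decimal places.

98.344

i: (-15)·(-4) - (-7)·15 = 60 - (-105) = 165
j: (-7)·(-10) - 9·(-4) = 70 - (-36) = 106
k: 9·15 - (-15)·(-10) = 135 - 150 = -15
p × q = (165, 106, -15)
|p × q| = √(165² + 106² + (-15)²) = √38686 ≈ 196.6876
area = ½ · 196.6876 ≈ 98.344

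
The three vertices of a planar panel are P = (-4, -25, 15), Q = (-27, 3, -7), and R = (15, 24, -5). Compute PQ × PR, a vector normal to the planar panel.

PQ = (-23, 28, -22)
PR = (19, 49, -20)
i: 28·(-20) - (-22)·49 = -560 - (-1078) = 518
j: (-22)·19 - (-23)·(-20) = -418 - 460 = -878
k: (-23)·49 - 28·19 = -1127 - 532 = -1659
PQ × PR = (518, -878, -1659)

(518, -878, -1659)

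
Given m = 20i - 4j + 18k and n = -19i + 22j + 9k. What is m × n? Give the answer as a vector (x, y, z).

i: (-4)·9 - 18·22 = -36 - 396 = -432
j: 18·(-19) - 20·9 = -342 - 180 = -522
k: 20·22 - (-4)·(-19) = 440 - 76 = 364
m × n = (-432, -522, 364)

(-432, -522, 364)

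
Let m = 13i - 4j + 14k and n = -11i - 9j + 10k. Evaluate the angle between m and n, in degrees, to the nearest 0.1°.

m · n = 13·(-11) + (-4)·(-9) + 14·10 = -143 + 36 + 140 = 33
|m|² = 169 + 16 + 196 = 381,  |m| = √381 ≈ 19.519221
|n|² = 121 + 81 + 100 = 302,  |n| = √302 ≈ 17.378147
cos θ = 33 / (19.519221 · 17.378147) ≈ 0.09729
θ = arccos(0.09729) ≈ 84.4°

84.4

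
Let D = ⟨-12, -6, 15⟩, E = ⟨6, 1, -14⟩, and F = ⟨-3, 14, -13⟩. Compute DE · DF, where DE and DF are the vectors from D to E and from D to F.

1114

DE = E − D = (18, 7, -29)
DF = F − D = (9, 20, -28)
DE · DF = 18·9 + 7·20 + (-29)·(-28) = 162 + 140 + 812 = 1114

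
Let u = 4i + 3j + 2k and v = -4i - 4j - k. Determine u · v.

u · v = 4·(-4) + 3·(-4) + 2·(-1) = -16 - 12 - 2 = -30

-30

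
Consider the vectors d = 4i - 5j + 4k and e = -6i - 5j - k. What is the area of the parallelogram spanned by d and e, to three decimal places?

i: (-5)·(-1) - 4·(-5) = 5 - (-20) = 25
j: 4·(-6) - 4·(-1) = -24 - (-4) = -20
k: 4·(-5) - (-5)·(-6) = -20 - 30 = -50
d × e = (25, -20, -50)
|d × e| = √(25² + (-20)² + (-50)²) = √3525 ≈ 59.3717

59.372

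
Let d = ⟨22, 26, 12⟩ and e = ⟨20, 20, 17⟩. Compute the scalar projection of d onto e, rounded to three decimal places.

35.273

d · e = 22·20 + 26·20 + 12·17 = 440 + 520 + 204 = 1164
|e| = √(400 + 400 + 289) = √1089 ≈ 33.0000
comp_e d = 1164 / √1089 ≈ 35.273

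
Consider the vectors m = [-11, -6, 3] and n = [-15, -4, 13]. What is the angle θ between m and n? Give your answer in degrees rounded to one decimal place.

29.1

m · n = (-11)·(-15) + (-6)·(-4) + 3·13 = 165 + 24 + 39 = 228
|m|² = 121 + 36 + 9 = 166,  |m| = √166 ≈ 12.884099
|n|² = 225 + 16 + 169 = 410,  |n| = √410 ≈ 20.248457
cos θ = 228 / (12.884099 · 20.248457) ≈ 0.87395
θ = arccos(0.87395) ≈ 29.1°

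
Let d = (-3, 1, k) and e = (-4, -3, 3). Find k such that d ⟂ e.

-3

d · e = (-3)·(-4) + 1·(-3) + k·3 = 9 + 3k
Set equal to 0: 3k = -9, so k = -3.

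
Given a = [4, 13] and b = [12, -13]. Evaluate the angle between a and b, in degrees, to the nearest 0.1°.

a · b = 4·12 + 13·(-13) = 48 - 169 = -121
|a|² = 16 + 169 = 185,  |a| = √185 ≈ 13.601471
|b|² = 144 + 169 = 313,  |b| = √313 ≈ 17.691806
cos θ = -121 / (13.601471 · 17.691806) ≈ -0.50284
θ = arccos(-0.50284) ≈ 120.2°

120.2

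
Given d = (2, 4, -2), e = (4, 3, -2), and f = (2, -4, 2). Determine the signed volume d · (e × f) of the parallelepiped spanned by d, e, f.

e × f:
i: 3·2 - (-2)·(-4) = 6 - 8 = -2
j: (-2)·2 - 4·2 = -4 - 8 = -12
k: 4·(-4) - 3·2 = -16 - 6 = -22
e × f = (-2, -12, -22)
d · (e × f) = 2·(-2) + 4·(-12) + (-2)·(-22) = -4 - 48 + 44 = -8

-8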